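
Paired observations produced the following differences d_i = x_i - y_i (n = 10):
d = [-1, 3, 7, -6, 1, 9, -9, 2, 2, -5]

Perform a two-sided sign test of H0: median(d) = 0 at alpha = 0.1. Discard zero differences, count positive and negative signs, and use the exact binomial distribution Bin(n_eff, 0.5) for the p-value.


Step 1: Discard zero differences. Original n = 10; n_eff = number of nonzero differences = 10.
Nonzero differences (with sign): -1, +3, +7, -6, +1, +9, -9, +2, +2, -5
Step 2: Count signs: positive = 6, negative = 4.
Step 3: Under H0: P(positive) = 0.5, so the number of positives S ~ Bin(10, 0.5).
Step 4: Two-sided exact p-value = sum of Bin(10,0.5) probabilities at or below the observed probability = 0.753906.
Step 5: alpha = 0.1. fail to reject H0.

n_eff = 10, pos = 6, neg = 4, p = 0.753906, fail to reject H0.


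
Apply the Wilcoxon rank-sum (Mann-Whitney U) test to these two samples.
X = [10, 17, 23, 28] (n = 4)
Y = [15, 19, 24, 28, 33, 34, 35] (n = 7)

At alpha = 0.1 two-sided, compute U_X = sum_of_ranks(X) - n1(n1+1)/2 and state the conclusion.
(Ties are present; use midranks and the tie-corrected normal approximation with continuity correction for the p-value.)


Step 1: Combine and sort all 11 observations; assign midranks.
sorted (value, group): (10,X), (15,Y), (17,X), (19,Y), (23,X), (24,Y), (28,X), (28,Y), (33,Y), (34,Y), (35,Y)
ranks: 10->1, 15->2, 17->3, 19->4, 23->5, 24->6, 28->7.5, 28->7.5, 33->9, 34->10, 35->11
Step 2: Rank sum for X: R1 = 1 + 3 + 5 + 7.5 = 16.5.
Step 3: U_X = R1 - n1(n1+1)/2 = 16.5 - 4*5/2 = 16.5 - 10 = 6.5.
       U_Y = n1*n2 - U_X = 28 - 6.5 = 21.5.
Step 4: Ties are present, so use the tie-corrected normal approximation (with continuity correction) for the p-value.
Step 5: p-value = 0.184875; compare to alpha = 0.1. fail to reject H0.

U_X = 6.5, p = 0.184875, fail to reject H0 at alpha = 0.1.


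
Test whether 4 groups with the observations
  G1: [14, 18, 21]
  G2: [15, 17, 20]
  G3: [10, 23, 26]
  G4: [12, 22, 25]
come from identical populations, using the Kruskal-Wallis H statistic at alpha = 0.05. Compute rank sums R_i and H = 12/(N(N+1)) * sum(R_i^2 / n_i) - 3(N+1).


Step 1: Combine all N = 12 observations and assign midranks.
sorted (value, group, rank): (10,G3,1), (12,G4,2), (14,G1,3), (15,G2,4), (17,G2,5), (18,G1,6), (20,G2,7), (21,G1,8), (22,G4,9), (23,G3,10), (25,G4,11), (26,G3,12)
Step 2: Sum ranks within each group.
R_1 = 17 (n_1 = 3)
R_2 = 16 (n_2 = 3)
R_3 = 23 (n_3 = 3)
R_4 = 22 (n_4 = 3)
Step 3: H = 12/(N(N+1)) * sum(R_i^2/n_i) - 3(N+1)
     = 12/(12*13) * (17^2/3 + 16^2/3 + 23^2/3 + 22^2/3) - 3*13
     = 0.076923 * 519.333 - 39
     = 0.948718.
Step 4: No ties, so H is used without correction.
Step 5: Under H0, H ~ chi^2(3); p-value = 0.813658.
Step 6: alpha = 0.05. fail to reject H0.

H = 0.9487, df = 3, p = 0.813658, fail to reject H0.


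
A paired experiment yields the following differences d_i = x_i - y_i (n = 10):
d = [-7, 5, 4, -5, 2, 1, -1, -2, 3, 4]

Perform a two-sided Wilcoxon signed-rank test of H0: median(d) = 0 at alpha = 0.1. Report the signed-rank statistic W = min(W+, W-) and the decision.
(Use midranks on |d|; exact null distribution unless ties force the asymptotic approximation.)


Step 1: Drop any zero differences (none here) and take |d_i|.
|d| = [7, 5, 4, 5, 2, 1, 1, 2, 3, 4]
Step 2: Midrank |d_i| (ties get averaged ranks).
ranks: |7|->10, |5|->8.5, |4|->6.5, |5|->8.5, |2|->3.5, |1|->1.5, |1|->1.5, |2|->3.5, |3|->5, |4|->6.5
Step 3: Attach original signs; sum ranks with positive sign and with negative sign.
W+ = 8.5 + 6.5 + 3.5 + 1.5 + 5 + 6.5 = 31.5
W- = 10 + 8.5 + 1.5 + 3.5 = 23.5
(Check: W+ + W- = 55 should equal n(n+1)/2 = 55.)
Step 4: Test statistic W = min(W+, W-) = 23.5.
Step 5: Ties in |d|, so use the tie-corrected normal approximation.
        E[W] = n(n+1)/4 = 10*11/4 = 27.5.
        Tie groups: |d|=1 (t=2), |d|=2 (t=2), |d|=4 (t=2), |d|=5 (t=2); sum(t^3 - t) = 24.
        Var[W] = n(n+1)(2n+1)/24 - sum(t^3-t)/48 = 2310/24 - 24/48 = 95.75.
        z = (W - E[W]) / sqrt(Var[W]) = (23.5 - 27.5) / 9.7852 = -0.4088.
        Two-sided p = 2*Phi(z) = 0.682700.
Step 6: alpha = 0.1. fail to reject H0.

W+ = 31.5, W- = 23.5, W = min = 23.5, p = 0.682700, fail to reject H0.


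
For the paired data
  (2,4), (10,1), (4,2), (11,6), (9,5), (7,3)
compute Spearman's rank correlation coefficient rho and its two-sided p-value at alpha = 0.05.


Step 1: Rank x and y separately (midranks; no ties here).
rank(x): 2->1, 10->5, 4->2, 11->6, 9->4, 7->3
rank(y): 4->4, 1->1, 2->2, 6->6, 5->5, 3->3
Step 2: d_i = R_x(i) - R_y(i); compute d_i^2.
  (1-4)^2=9, (5-1)^2=16, (2-2)^2=0, (6-6)^2=0, (4-5)^2=1, (3-3)^2=0
sum(d^2) = 26.
Step 3: rho = 1 - 6*26 / (6*(6^2 - 1)) = 1 - 156/210 = 0.257143.
Step 4: Under H0, t = rho * sqrt((n-2)/(1-rho^2)) = 0.5322 ~ t(4).
Step 5: Two-sided p-value from the t-distribution with 4 df = 0.622787.
Step 6: alpha = 0.05. fail to reject H0.

rho = 0.2571, p = 0.622787, fail to reject H0 at alpha = 0.05.


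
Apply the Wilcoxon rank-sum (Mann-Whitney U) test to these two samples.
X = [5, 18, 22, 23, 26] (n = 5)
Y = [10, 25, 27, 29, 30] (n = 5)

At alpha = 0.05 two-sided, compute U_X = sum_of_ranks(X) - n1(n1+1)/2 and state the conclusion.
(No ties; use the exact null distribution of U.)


Step 1: Combine and sort all 10 observations; assign midranks.
sorted (value, group): (5,X), (10,Y), (18,X), (22,X), (23,X), (25,Y), (26,X), (27,Y), (29,Y), (30,Y)
ranks: 5->1, 10->2, 18->3, 22->4, 23->5, 25->6, 26->7, 27->8, 29->9, 30->10
Step 2: Rank sum for X: R1 = 1 + 3 + 4 + 5 + 7 = 20.
Step 3: U_X = R1 - n1(n1+1)/2 = 20 - 5*6/2 = 20 - 15 = 5.
       U_Y = n1*n2 - U_X = 25 - 5 = 20.
Step 4: No ties, so the exact null distribution of U (based on enumerating the C(10,5) = 252 equally likely rank assignments) gives the two-sided p-value.
Step 5: p-value = 0.150794; compare to alpha = 0.05. fail to reject H0.

U_X = 5, p = 0.150794, fail to reject H0 at alpha = 0.05.


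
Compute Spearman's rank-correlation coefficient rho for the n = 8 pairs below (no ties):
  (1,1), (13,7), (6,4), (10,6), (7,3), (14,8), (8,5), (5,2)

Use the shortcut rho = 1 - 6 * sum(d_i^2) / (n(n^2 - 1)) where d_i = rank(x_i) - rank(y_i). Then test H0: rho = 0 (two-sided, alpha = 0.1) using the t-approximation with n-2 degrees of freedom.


Step 1: Rank x and y separately (midranks; no ties here).
rank(x): 1->1, 13->7, 6->3, 10->6, 7->4, 14->8, 8->5, 5->2
rank(y): 1->1, 7->7, 4->4, 6->6, 3->3, 8->8, 5->5, 2->2
Step 2: d_i = R_x(i) - R_y(i); compute d_i^2.
  (1-1)^2=0, (7-7)^2=0, (3-4)^2=1, (6-6)^2=0, (4-3)^2=1, (8-8)^2=0, (5-5)^2=0, (2-2)^2=0
sum(d^2) = 2.
Step 3: rho = 1 - 6*2 / (8*(8^2 - 1)) = 1 - 12/504 = 0.976190.
Step 4: Under H0, t = rho * sqrt((n-2)/(1-rho^2)) = 11.0235 ~ t(6).
Step 5: Two-sided p-value from the t-distribution with 6 df = 0.000033.
Step 6: alpha = 0.1. reject H0.

rho = 0.9762, p = 0.000033, reject H0 at alpha = 0.1.


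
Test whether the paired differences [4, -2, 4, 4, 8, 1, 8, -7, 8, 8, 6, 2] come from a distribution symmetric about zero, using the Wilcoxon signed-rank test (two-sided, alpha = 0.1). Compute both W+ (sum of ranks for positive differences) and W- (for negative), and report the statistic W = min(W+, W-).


Step 1: Drop any zero differences (none here) and take |d_i|.
|d| = [4, 2, 4, 4, 8, 1, 8, 7, 8, 8, 6, 2]
Step 2: Midrank |d_i| (ties get averaged ranks).
ranks: |4|->5, |2|->2.5, |4|->5, |4|->5, |8|->10.5, |1|->1, |8|->10.5, |7|->8, |8|->10.5, |8|->10.5, |6|->7, |2|->2.5
Step 3: Attach original signs; sum ranks with positive sign and with negative sign.
W+ = 5 + 5 + 5 + 10.5 + 1 + 10.5 + 10.5 + 10.5 + 7 + 2.5 = 67.5
W- = 2.5 + 8 = 10.5
(Check: W+ + W- = 78 should equal n(n+1)/2 = 78.)
Step 4: Test statistic W = min(W+, W-) = 10.5.
Step 5: Ties in |d|, so use the tie-corrected normal approximation.
        E[W] = n(n+1)/4 = 12*13/4 = 39.
        Tie groups: |d|=2 (t=2), |d|=4 (t=3), |d|=8 (t=4); sum(t^3 - t) = 90.
        Var[W] = n(n+1)(2n+1)/24 - sum(t^3-t)/48 = 3900/24 - 90/48 = 160.625.
        z = (W - E[W]) / sqrt(Var[W]) = (10.5 - 39) / 12.6738 = -2.2487.
        Two-sided p = 2*Phi(z) = 0.024529.
Step 6: alpha = 0.1. reject H0.

W+ = 67.5, W- = 10.5, W = min = 10.5, p = 0.024529, reject H0.


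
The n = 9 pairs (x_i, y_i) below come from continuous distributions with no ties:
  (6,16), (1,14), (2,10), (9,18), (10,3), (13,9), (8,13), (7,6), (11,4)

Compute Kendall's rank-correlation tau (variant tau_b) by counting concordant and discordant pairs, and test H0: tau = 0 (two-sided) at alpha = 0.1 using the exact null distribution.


Step 1: Enumerate the 36 unordered pairs (i,j) with i<j and classify each by sign(x_j-x_i) * sign(y_j-y_i).
  (1,2):dx=-5,dy=-2->C; (1,3):dx=-4,dy=-6->C; (1,4):dx=+3,dy=+2->C; (1,5):dx=+4,dy=-13->D
  (1,6):dx=+7,dy=-7->D; (1,7):dx=+2,dy=-3->D; (1,8):dx=+1,dy=-10->D; (1,9):dx=+5,dy=-12->D
  (2,3):dx=+1,dy=-4->D; (2,4):dx=+8,dy=+4->C; (2,5):dx=+9,dy=-11->D; (2,6):dx=+12,dy=-5->D
  (2,7):dx=+7,dy=-1->D; (2,8):dx=+6,dy=-8->D; (2,9):dx=+10,dy=-10->D; (3,4):dx=+7,dy=+8->C
  (3,5):dx=+8,dy=-7->D; (3,6):dx=+11,dy=-1->D; (3,7):dx=+6,dy=+3->C; (3,8):dx=+5,dy=-4->D
  (3,9):dx=+9,dy=-6->D; (4,5):dx=+1,dy=-15->D; (4,6):dx=+4,dy=-9->D; (4,7):dx=-1,dy=-5->C
  (4,8):dx=-2,dy=-12->C; (4,9):dx=+2,dy=-14->D; (5,6):dx=+3,dy=+6->C; (5,7):dx=-2,dy=+10->D
  (5,8):dx=-3,dy=+3->D; (5,9):dx=+1,dy=+1->C; (6,7):dx=-5,dy=+4->D; (6,8):dx=-6,dy=-3->C
  (6,9):dx=-2,dy=-5->C; (7,8):dx=-1,dy=-7->C; (7,9):dx=+3,dy=-9->D; (8,9):dx=+4,dy=-2->D
Step 2: C = 13, D = 23, total pairs = 36.
Step 3: tau = (C - D)/(n(n-1)/2) = (13 - 23)/36 = -0.277778.
Step 4: Exact two-sided p-value (enumerate n! = 362880 permutations of y under H0): p = 0.358488.
Step 5: alpha = 0.1. fail to reject H0.

tau_b = -0.2778 (C=13, D=23), p = 0.358488, fail to reject H0.


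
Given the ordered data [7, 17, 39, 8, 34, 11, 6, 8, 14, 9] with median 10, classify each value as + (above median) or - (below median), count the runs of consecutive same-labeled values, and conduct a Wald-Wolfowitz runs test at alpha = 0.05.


Step 1: Compute median = 10; label A = above, B = below.
Labels in order: BAABAABBAB  (n_A = 5, n_B = 5)
Step 2: Count runs R = 7.
Step 3: Under H0 (random ordering), E[R] = 2*n_A*n_B/(n_A+n_B) + 1 = 2*5*5/10 + 1 = 6.0000.
        Var[R] = 2*n_A*n_B*(2*n_A*n_B - n_A - n_B) / ((n_A+n_B)^2 * (n_A+n_B-1)) = 2000/900 = 2.2222.
        SD[R] = 1.4907.
Step 4: Continuity-corrected z = (R - 0.5 - E[R]) / SD[R] = (7 - 0.5 - 6.0000) / 1.4907 = 0.3354.
Step 5: Two-sided p-value via normal approximation = 2*(1 - Phi(|z|)) = 0.737316.
Step 6: alpha = 0.05. fail to reject H0.

R = 7, z = 0.3354, p = 0.737316, fail to reject H0.


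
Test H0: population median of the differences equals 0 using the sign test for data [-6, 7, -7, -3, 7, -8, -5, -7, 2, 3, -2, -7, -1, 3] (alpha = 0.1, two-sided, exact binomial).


Step 1: Discard zero differences. Original n = 14; n_eff = number of nonzero differences = 14.
Nonzero differences (with sign): -6, +7, -7, -3, +7, -8, -5, -7, +2, +3, -2, -7, -1, +3
Step 2: Count signs: positive = 5, negative = 9.
Step 3: Under H0: P(positive) = 0.5, so the number of positives S ~ Bin(14, 0.5).
Step 4: Two-sided exact p-value = sum of Bin(14,0.5) probabilities at or below the observed probability = 0.423950.
Step 5: alpha = 0.1. fail to reject H0.

n_eff = 14, pos = 5, neg = 9, p = 0.423950, fail to reject H0.


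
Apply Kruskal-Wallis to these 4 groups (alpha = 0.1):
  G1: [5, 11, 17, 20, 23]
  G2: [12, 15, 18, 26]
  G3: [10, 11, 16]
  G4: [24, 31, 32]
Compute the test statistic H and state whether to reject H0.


Step 1: Combine all N = 15 observations and assign midranks.
sorted (value, group, rank): (5,G1,1), (10,G3,2), (11,G1,3.5), (11,G3,3.5), (12,G2,5), (15,G2,6), (16,G3,7), (17,G1,8), (18,G2,9), (20,G1,10), (23,G1,11), (24,G4,12), (26,G2,13), (31,G4,14), (32,G4,15)
Step 2: Sum ranks within each group.
R_1 = 33.5 (n_1 = 5)
R_2 = 33 (n_2 = 4)
R_3 = 12.5 (n_3 = 3)
R_4 = 41 (n_4 = 3)
Step 3: H = 12/(N(N+1)) * sum(R_i^2/n_i) - 3(N+1)
     = 12/(15*16) * (33.5^2/5 + 33^2/4 + 12.5^2/3 + 41^2/3) - 3*16
     = 0.050000 * 1109.12 - 48
     = 7.455833.
Step 4: Ties present; correction factor C = 1 - 6/(15^3 - 15) = 0.998214. Corrected H = 7.455833 / 0.998214 = 7.469171.
Step 5: Under H0, H ~ chi^2(3); p-value = 0.058356.
Step 6: alpha = 0.1. reject H0.

H = 7.4692, df = 3, p = 0.058356, reject H0.


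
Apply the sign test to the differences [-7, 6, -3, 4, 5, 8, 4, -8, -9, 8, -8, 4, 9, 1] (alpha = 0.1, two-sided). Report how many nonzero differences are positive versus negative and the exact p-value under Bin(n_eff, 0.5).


Step 1: Discard zero differences. Original n = 14; n_eff = number of nonzero differences = 14.
Nonzero differences (with sign): -7, +6, -3, +4, +5, +8, +4, -8, -9, +8, -8, +4, +9, +1
Step 2: Count signs: positive = 9, negative = 5.
Step 3: Under H0: P(positive) = 0.5, so the number of positives S ~ Bin(14, 0.5).
Step 4: Two-sided exact p-value = sum of Bin(14,0.5) probabilities at or below the observed probability = 0.423950.
Step 5: alpha = 0.1. fail to reject H0.

n_eff = 14, pos = 9, neg = 5, p = 0.423950, fail to reject H0.


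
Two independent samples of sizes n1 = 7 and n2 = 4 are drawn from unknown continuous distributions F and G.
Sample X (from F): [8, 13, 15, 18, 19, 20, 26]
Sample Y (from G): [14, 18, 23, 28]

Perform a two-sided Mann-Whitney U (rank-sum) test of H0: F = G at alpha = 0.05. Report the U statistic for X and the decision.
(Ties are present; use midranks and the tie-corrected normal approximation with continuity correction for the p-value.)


Step 1: Combine and sort all 11 observations; assign midranks.
sorted (value, group): (8,X), (13,X), (14,Y), (15,X), (18,X), (18,Y), (19,X), (20,X), (23,Y), (26,X), (28,Y)
ranks: 8->1, 13->2, 14->3, 15->4, 18->5.5, 18->5.5, 19->7, 20->8, 23->9, 26->10, 28->11
Step 2: Rank sum for X: R1 = 1 + 2 + 4 + 5.5 + 7 + 8 + 10 = 37.5.
Step 3: U_X = R1 - n1(n1+1)/2 = 37.5 - 7*8/2 = 37.5 - 28 = 9.5.
       U_Y = n1*n2 - U_X = 28 - 9.5 = 18.5.
Step 4: Ties are present, so use the tie-corrected normal approximation (with continuity correction) for the p-value.
Step 5: p-value = 0.448659; compare to alpha = 0.05. fail to reject H0.

U_X = 9.5, p = 0.448659, fail to reject H0 at alpha = 0.05.


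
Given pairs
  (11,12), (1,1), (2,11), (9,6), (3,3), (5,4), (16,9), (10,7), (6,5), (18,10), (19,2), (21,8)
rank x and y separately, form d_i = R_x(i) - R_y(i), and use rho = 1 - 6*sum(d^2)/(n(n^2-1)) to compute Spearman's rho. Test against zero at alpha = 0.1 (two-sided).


Step 1: Rank x and y separately (midranks; no ties here).
rank(x): 11->8, 1->1, 2->2, 9->6, 3->3, 5->4, 16->9, 10->7, 6->5, 18->10, 19->11, 21->12
rank(y): 12->12, 1->1, 11->11, 6->6, 3->3, 4->4, 9->9, 7->7, 5->5, 10->10, 2->2, 8->8
Step 2: d_i = R_x(i) - R_y(i); compute d_i^2.
  (8-12)^2=16, (1-1)^2=0, (2-11)^2=81, (6-6)^2=0, (3-3)^2=0, (4-4)^2=0, (9-9)^2=0, (7-7)^2=0, (5-5)^2=0, (10-10)^2=0, (11-2)^2=81, (12-8)^2=16
sum(d^2) = 194.
Step 3: rho = 1 - 6*194 / (12*(12^2 - 1)) = 1 - 1164/1716 = 0.321678.
Step 4: Under H0, t = rho * sqrt((n-2)/(1-rho^2)) = 1.0743 ~ t(10).
Step 5: Two-sided p-value from the t-distribution with 10 df = 0.307910.
Step 6: alpha = 0.1. fail to reject H0.

rho = 0.3217, p = 0.307910, fail to reject H0 at alpha = 0.1.


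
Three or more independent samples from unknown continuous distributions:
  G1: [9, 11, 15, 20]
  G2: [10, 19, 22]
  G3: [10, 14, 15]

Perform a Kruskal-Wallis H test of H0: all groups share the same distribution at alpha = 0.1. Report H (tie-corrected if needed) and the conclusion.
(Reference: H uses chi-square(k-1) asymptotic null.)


Step 1: Combine all N = 10 observations and assign midranks.
sorted (value, group, rank): (9,G1,1), (10,G2,2.5), (10,G3,2.5), (11,G1,4), (14,G3,5), (15,G1,6.5), (15,G3,6.5), (19,G2,8), (20,G1,9), (22,G2,10)
Step 2: Sum ranks within each group.
R_1 = 20.5 (n_1 = 4)
R_2 = 20.5 (n_2 = 3)
R_3 = 14 (n_3 = 3)
Step 3: H = 12/(N(N+1)) * sum(R_i^2/n_i) - 3(N+1)
     = 12/(10*11) * (20.5^2/4 + 20.5^2/3 + 14^2/3) - 3*11
     = 0.109091 * 310.479 - 33
     = 0.870455.
Step 4: Ties present; correction factor C = 1 - 12/(10^3 - 10) = 0.987879. Corrected H = 0.870455 / 0.987879 = 0.881135.
Step 5: Under H0, H ~ chi^2(2); p-value = 0.643671.
Step 6: alpha = 0.1. fail to reject H0.

H = 0.8811, df = 2, p = 0.643671, fail to reject H0.


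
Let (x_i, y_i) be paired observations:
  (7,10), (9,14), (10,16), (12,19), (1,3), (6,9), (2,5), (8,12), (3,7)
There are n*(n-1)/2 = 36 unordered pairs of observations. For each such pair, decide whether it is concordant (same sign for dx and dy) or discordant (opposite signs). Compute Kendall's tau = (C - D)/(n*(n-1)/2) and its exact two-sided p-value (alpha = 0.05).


Step 1: Enumerate the 36 unordered pairs (i,j) with i<j and classify each by sign(x_j-x_i) * sign(y_j-y_i).
  (1,2):dx=+2,dy=+4->C; (1,3):dx=+3,dy=+6->C; (1,4):dx=+5,dy=+9->C; (1,5):dx=-6,dy=-7->C
  (1,6):dx=-1,dy=-1->C; (1,7):dx=-5,dy=-5->C; (1,8):dx=+1,dy=+2->C; (1,9):dx=-4,dy=-3->C
  (2,3):dx=+1,dy=+2->C; (2,4):dx=+3,dy=+5->C; (2,5):dx=-8,dy=-11->C; (2,6):dx=-3,dy=-5->C
  (2,7):dx=-7,dy=-9->C; (2,8):dx=-1,dy=-2->C; (2,9):dx=-6,dy=-7->C; (3,4):dx=+2,dy=+3->C
  (3,5):dx=-9,dy=-13->C; (3,6):dx=-4,dy=-7->C; (3,7):dx=-8,dy=-11->C; (3,8):dx=-2,dy=-4->C
  (3,9):dx=-7,dy=-9->C; (4,5):dx=-11,dy=-16->C; (4,6):dx=-6,dy=-10->C; (4,7):dx=-10,dy=-14->C
  (4,8):dx=-4,dy=-7->C; (4,9):dx=-9,dy=-12->C; (5,6):dx=+5,dy=+6->C; (5,7):dx=+1,dy=+2->C
  (5,8):dx=+7,dy=+9->C; (5,9):dx=+2,dy=+4->C; (6,7):dx=-4,dy=-4->C; (6,8):dx=+2,dy=+3->C
  (6,9):dx=-3,dy=-2->C; (7,8):dx=+6,dy=+7->C; (7,9):dx=+1,dy=+2->C; (8,9):dx=-5,dy=-5->C
Step 2: C = 36, D = 0, total pairs = 36.
Step 3: tau = (C - D)/(n(n-1)/2) = (36 - 0)/36 = 1.000000.
Step 4: Exact two-sided p-value (enumerate n! = 362880 permutations of y under H0): p = 0.000006.
Step 5: alpha = 0.05. reject H0.

tau_b = 1.0000 (C=36, D=0), p = 0.000006, reject H0.


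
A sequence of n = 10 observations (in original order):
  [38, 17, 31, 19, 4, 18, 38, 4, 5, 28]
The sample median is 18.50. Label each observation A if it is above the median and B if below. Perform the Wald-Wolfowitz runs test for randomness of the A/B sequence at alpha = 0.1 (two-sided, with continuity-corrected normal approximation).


Step 1: Compute median = 18.50; label A = above, B = below.
Labels in order: ABAABBABBA  (n_A = 5, n_B = 5)
Step 2: Count runs R = 7.
Step 3: Under H0 (random ordering), E[R] = 2*n_A*n_B/(n_A+n_B) + 1 = 2*5*5/10 + 1 = 6.0000.
        Var[R] = 2*n_A*n_B*(2*n_A*n_B - n_A - n_B) / ((n_A+n_B)^2 * (n_A+n_B-1)) = 2000/900 = 2.2222.
        SD[R] = 1.4907.
Step 4: Continuity-corrected z = (R - 0.5 - E[R]) / SD[R] = (7 - 0.5 - 6.0000) / 1.4907 = 0.3354.
Step 5: Two-sided p-value via normal approximation = 2*(1 - Phi(|z|)) = 0.737316.
Step 6: alpha = 0.1. fail to reject H0.

R = 7, z = 0.3354, p = 0.737316, fail to reject H0.


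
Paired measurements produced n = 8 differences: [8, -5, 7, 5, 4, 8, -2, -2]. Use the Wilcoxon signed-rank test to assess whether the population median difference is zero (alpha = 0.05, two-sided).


Step 1: Drop any zero differences (none here) and take |d_i|.
|d| = [8, 5, 7, 5, 4, 8, 2, 2]
Step 2: Midrank |d_i| (ties get averaged ranks).
ranks: |8|->7.5, |5|->4.5, |7|->6, |5|->4.5, |4|->3, |8|->7.5, |2|->1.5, |2|->1.5
Step 3: Attach original signs; sum ranks with positive sign and with negative sign.
W+ = 7.5 + 6 + 4.5 + 3 + 7.5 = 28.5
W- = 4.5 + 1.5 + 1.5 = 7.5
(Check: W+ + W- = 36 should equal n(n+1)/2 = 36.)
Step 4: Test statistic W = min(W+, W-) = 7.5.
Step 5: Ties in |d|, so use the tie-corrected normal approximation.
        E[W] = n(n+1)/4 = 8*9/4 = 18.
        Tie groups: |d|=2 (t=2), |d|=5 (t=2), |d|=8 (t=2); sum(t^3 - t) = 18.
        Var[W] = n(n+1)(2n+1)/24 - sum(t^3-t)/48 = 1224/24 - 18/48 = 50.625.
        z = (W - E[W]) / sqrt(Var[W]) = (7.5 - 18) / 7.1151 = -1.4757.
        Two-sided p = 2*Phi(z) = 0.140017.
Step 6: alpha = 0.05. fail to reject H0.

W+ = 28.5, W- = 7.5, W = min = 7.5, p = 0.140017, fail to reject H0.


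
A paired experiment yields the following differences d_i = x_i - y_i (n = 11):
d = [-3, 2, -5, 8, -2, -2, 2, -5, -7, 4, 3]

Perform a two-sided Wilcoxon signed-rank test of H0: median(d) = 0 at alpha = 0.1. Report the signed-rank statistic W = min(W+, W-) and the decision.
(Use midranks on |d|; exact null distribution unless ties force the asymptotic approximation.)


Step 1: Drop any zero differences (none here) and take |d_i|.
|d| = [3, 2, 5, 8, 2, 2, 2, 5, 7, 4, 3]
Step 2: Midrank |d_i| (ties get averaged ranks).
ranks: |3|->5.5, |2|->2.5, |5|->8.5, |8|->11, |2|->2.5, |2|->2.5, |2|->2.5, |5|->8.5, |7|->10, |4|->7, |3|->5.5
Step 3: Attach original signs; sum ranks with positive sign and with negative sign.
W+ = 2.5 + 11 + 2.5 + 7 + 5.5 = 28.5
W- = 5.5 + 8.5 + 2.5 + 2.5 + 8.5 + 10 = 37.5
(Check: W+ + W- = 66 should equal n(n+1)/2 = 66.)
Step 4: Test statistic W = min(W+, W-) = 28.5.
Step 5: Ties in |d|, so use the tie-corrected normal approximation.
        E[W] = n(n+1)/4 = 11*12/4 = 33.
        Tie groups: |d|=2 (t=4), |d|=3 (t=2), |d|=5 (t=2); sum(t^3 - t) = 72.
        Var[W] = n(n+1)(2n+1)/24 - sum(t^3-t)/48 = 3036/24 - 72/48 = 125.
        z = (W - E[W]) / sqrt(Var[W]) = (28.5 - 33) / 11.1803 = -0.4025.
        Two-sided p = 2*Phi(z) = 0.687322.
Step 6: alpha = 0.1. fail to reject H0.

W+ = 28.5, W- = 37.5, W = min = 28.5, p = 0.687322, fail to reject H0.


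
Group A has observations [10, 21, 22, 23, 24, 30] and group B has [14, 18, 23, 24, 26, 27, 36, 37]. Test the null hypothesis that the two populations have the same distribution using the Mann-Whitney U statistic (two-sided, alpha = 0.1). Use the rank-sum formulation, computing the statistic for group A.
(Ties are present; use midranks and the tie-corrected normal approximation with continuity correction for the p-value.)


Step 1: Combine and sort all 14 observations; assign midranks.
sorted (value, group): (10,X), (14,Y), (18,Y), (21,X), (22,X), (23,X), (23,Y), (24,X), (24,Y), (26,Y), (27,Y), (30,X), (36,Y), (37,Y)
ranks: 10->1, 14->2, 18->3, 21->4, 22->5, 23->6.5, 23->6.5, 24->8.5, 24->8.5, 26->10, 27->11, 30->12, 36->13, 37->14
Step 2: Rank sum for X: R1 = 1 + 4 + 5 + 6.5 + 8.5 + 12 = 37.
Step 3: U_X = R1 - n1(n1+1)/2 = 37 - 6*7/2 = 37 - 21 = 16.
       U_Y = n1*n2 - U_X = 48 - 16 = 32.
Step 4: Ties are present, so use the tie-corrected normal approximation (with continuity correction) for the p-value.
Step 5: p-value = 0.331857; compare to alpha = 0.1. fail to reject H0.

U_X = 16, p = 0.331857, fail to reject H0 at alpha = 0.1.


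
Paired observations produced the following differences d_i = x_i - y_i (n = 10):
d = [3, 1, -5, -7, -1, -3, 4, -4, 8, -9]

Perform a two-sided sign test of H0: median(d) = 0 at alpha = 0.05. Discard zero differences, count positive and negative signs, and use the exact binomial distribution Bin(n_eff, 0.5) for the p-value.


Step 1: Discard zero differences. Original n = 10; n_eff = number of nonzero differences = 10.
Nonzero differences (with sign): +3, +1, -5, -7, -1, -3, +4, -4, +8, -9
Step 2: Count signs: positive = 4, negative = 6.
Step 3: Under H0: P(positive) = 0.5, so the number of positives S ~ Bin(10, 0.5).
Step 4: Two-sided exact p-value = sum of Bin(10,0.5) probabilities at or below the observed probability = 0.753906.
Step 5: alpha = 0.05. fail to reject H0.

n_eff = 10, pos = 4, neg = 6, p = 0.753906, fail to reject H0.


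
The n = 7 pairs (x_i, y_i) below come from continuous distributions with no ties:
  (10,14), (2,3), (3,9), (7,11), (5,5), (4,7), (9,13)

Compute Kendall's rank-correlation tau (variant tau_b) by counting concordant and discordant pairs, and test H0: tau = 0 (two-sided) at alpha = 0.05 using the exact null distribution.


Step 1: Enumerate the 21 unordered pairs (i,j) with i<j and classify each by sign(x_j-x_i) * sign(y_j-y_i).
  (1,2):dx=-8,dy=-11->C; (1,3):dx=-7,dy=-5->C; (1,4):dx=-3,dy=-3->C; (1,5):dx=-5,dy=-9->C
  (1,6):dx=-6,dy=-7->C; (1,7):dx=-1,dy=-1->C; (2,3):dx=+1,dy=+6->C; (2,4):dx=+5,dy=+8->C
  (2,5):dx=+3,dy=+2->C; (2,6):dx=+2,dy=+4->C; (2,7):dx=+7,dy=+10->C; (3,4):dx=+4,dy=+2->C
  (3,5):dx=+2,dy=-4->D; (3,6):dx=+1,dy=-2->D; (3,7):dx=+6,dy=+4->C; (4,5):dx=-2,dy=-6->C
  (4,6):dx=-3,dy=-4->C; (4,7):dx=+2,dy=+2->C; (5,6):dx=-1,dy=+2->D; (5,7):dx=+4,dy=+8->C
  (6,7):dx=+5,dy=+6->C
Step 2: C = 18, D = 3, total pairs = 21.
Step 3: tau = (C - D)/(n(n-1)/2) = (18 - 3)/21 = 0.714286.
Step 4: Exact two-sided p-value (enumerate n! = 5040 permutations of y under H0): p = 0.030159.
Step 5: alpha = 0.05. reject H0.

tau_b = 0.7143 (C=18, D=3), p = 0.030159, reject H0.


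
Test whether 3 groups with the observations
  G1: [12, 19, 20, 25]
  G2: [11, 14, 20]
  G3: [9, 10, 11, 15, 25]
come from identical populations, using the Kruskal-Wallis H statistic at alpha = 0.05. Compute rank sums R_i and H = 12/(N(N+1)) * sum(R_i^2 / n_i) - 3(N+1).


Step 1: Combine all N = 12 observations and assign midranks.
sorted (value, group, rank): (9,G3,1), (10,G3,2), (11,G2,3.5), (11,G3,3.5), (12,G1,5), (14,G2,6), (15,G3,7), (19,G1,8), (20,G1,9.5), (20,G2,9.5), (25,G1,11.5), (25,G3,11.5)
Step 2: Sum ranks within each group.
R_1 = 34 (n_1 = 4)
R_2 = 19 (n_2 = 3)
R_3 = 25 (n_3 = 5)
Step 3: H = 12/(N(N+1)) * sum(R_i^2/n_i) - 3(N+1)
     = 12/(12*13) * (34^2/4 + 19^2/3 + 25^2/5) - 3*13
     = 0.076923 * 534.333 - 39
     = 2.102564.
Step 4: Ties present; correction factor C = 1 - 18/(12^3 - 12) = 0.989510. Corrected H = 2.102564 / 0.989510 = 2.124853.
Step 5: Under H0, H ~ chi^2(2); p-value = 0.345616.
Step 6: alpha = 0.05. fail to reject H0.

H = 2.1249, df = 2, p = 0.345616, fail to reject H0.


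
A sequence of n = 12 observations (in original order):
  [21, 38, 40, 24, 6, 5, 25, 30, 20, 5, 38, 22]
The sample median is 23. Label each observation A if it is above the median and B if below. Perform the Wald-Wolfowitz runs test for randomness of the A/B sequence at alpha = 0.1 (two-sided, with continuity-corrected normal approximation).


Step 1: Compute median = 23; label A = above, B = below.
Labels in order: BAAABBAABBAB  (n_A = 6, n_B = 6)
Step 2: Count runs R = 7.
Step 3: Under H0 (random ordering), E[R] = 2*n_A*n_B/(n_A+n_B) + 1 = 2*6*6/12 + 1 = 7.0000.
        Var[R] = 2*n_A*n_B*(2*n_A*n_B - n_A - n_B) / ((n_A+n_B)^2 * (n_A+n_B-1)) = 4320/1584 = 2.7273.
        SD[R] = 1.6514.
Step 4: R = E[R], so z = 0 with no continuity correction.
Step 5: Two-sided p-value via normal approximation = 2*(1 - Phi(|z|)) = 1.000000.
Step 6: alpha = 0.1. fail to reject H0.

R = 7, z = 0.0000, p = 1.000000, fail to reject H0.


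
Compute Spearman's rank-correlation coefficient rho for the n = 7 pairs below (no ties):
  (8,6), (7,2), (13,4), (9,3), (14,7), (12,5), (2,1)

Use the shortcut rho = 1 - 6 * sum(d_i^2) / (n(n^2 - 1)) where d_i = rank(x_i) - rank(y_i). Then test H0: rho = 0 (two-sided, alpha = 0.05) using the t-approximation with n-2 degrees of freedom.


Step 1: Rank x and y separately (midranks; no ties here).
rank(x): 8->3, 7->2, 13->6, 9->4, 14->7, 12->5, 2->1
rank(y): 6->6, 2->2, 4->4, 3->3, 7->7, 5->5, 1->1
Step 2: d_i = R_x(i) - R_y(i); compute d_i^2.
  (3-6)^2=9, (2-2)^2=0, (6-4)^2=4, (4-3)^2=1, (7-7)^2=0, (5-5)^2=0, (1-1)^2=0
sum(d^2) = 14.
Step 3: rho = 1 - 6*14 / (7*(7^2 - 1)) = 1 - 84/336 = 0.750000.
Step 4: Under H0, t = rho * sqrt((n-2)/(1-rho^2)) = 2.5355 ~ t(5).
Step 5: Two-sided p-value from the t-distribution with 5 df = 0.052181.
Step 6: alpha = 0.05. fail to reject H0.

rho = 0.7500, p = 0.052181, fail to reject H0 at alpha = 0.05.


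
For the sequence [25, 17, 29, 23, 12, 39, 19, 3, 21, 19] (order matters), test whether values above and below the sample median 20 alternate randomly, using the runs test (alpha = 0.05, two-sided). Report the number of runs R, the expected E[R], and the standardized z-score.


Step 1: Compute median = 20; label A = above, B = below.
Labels in order: ABAABABBAB  (n_A = 5, n_B = 5)
Step 2: Count runs R = 8.
Step 3: Under H0 (random ordering), E[R] = 2*n_A*n_B/(n_A+n_B) + 1 = 2*5*5/10 + 1 = 6.0000.
        Var[R] = 2*n_A*n_B*(2*n_A*n_B - n_A - n_B) / ((n_A+n_B)^2 * (n_A+n_B-1)) = 2000/900 = 2.2222.
        SD[R] = 1.4907.
Step 4: Continuity-corrected z = (R - 0.5 - E[R]) / SD[R] = (8 - 0.5 - 6.0000) / 1.4907 = 1.0062.
Step 5: Two-sided p-value via normal approximation = 2*(1 - Phi(|z|)) = 0.314305.
Step 6: alpha = 0.05. fail to reject H0.

R = 8, z = 1.0062, p = 0.314305, fail to reject H0.


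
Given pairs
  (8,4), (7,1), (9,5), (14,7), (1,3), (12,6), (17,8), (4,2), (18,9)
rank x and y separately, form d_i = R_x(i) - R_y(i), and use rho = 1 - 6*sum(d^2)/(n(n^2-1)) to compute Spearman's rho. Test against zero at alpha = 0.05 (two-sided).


Step 1: Rank x and y separately (midranks; no ties here).
rank(x): 8->4, 7->3, 9->5, 14->7, 1->1, 12->6, 17->8, 4->2, 18->9
rank(y): 4->4, 1->1, 5->5, 7->7, 3->3, 6->6, 8->8, 2->2, 9->9
Step 2: d_i = R_x(i) - R_y(i); compute d_i^2.
  (4-4)^2=0, (3-1)^2=4, (5-5)^2=0, (7-7)^2=0, (1-3)^2=4, (6-6)^2=0, (8-8)^2=0, (2-2)^2=0, (9-9)^2=0
sum(d^2) = 8.
Step 3: rho = 1 - 6*8 / (9*(9^2 - 1)) = 1 - 48/720 = 0.933333.
Step 4: Under H0, t = rho * sqrt((n-2)/(1-rho^2)) = 6.8783 ~ t(7).
Step 5: Two-sided p-value from the t-distribution with 7 df = 0.000236.
Step 6: alpha = 0.05. reject H0.

rho = 0.9333, p = 0.000236, reject H0 at alpha = 0.05.


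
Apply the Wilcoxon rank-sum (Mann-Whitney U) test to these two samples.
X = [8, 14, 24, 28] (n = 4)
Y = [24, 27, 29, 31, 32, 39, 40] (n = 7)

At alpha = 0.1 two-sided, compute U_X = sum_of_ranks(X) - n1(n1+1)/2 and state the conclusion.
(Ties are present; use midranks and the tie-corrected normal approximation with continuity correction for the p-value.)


Step 1: Combine and sort all 11 observations; assign midranks.
sorted (value, group): (8,X), (14,X), (24,X), (24,Y), (27,Y), (28,X), (29,Y), (31,Y), (32,Y), (39,Y), (40,Y)
ranks: 8->1, 14->2, 24->3.5, 24->3.5, 27->5, 28->6, 29->7, 31->8, 32->9, 39->10, 40->11
Step 2: Rank sum for X: R1 = 1 + 2 + 3.5 + 6 = 12.5.
Step 3: U_X = R1 - n1(n1+1)/2 = 12.5 - 4*5/2 = 12.5 - 10 = 2.5.
       U_Y = n1*n2 - U_X = 28 - 2.5 = 25.5.
Step 4: Ties are present, so use the tie-corrected normal approximation (with continuity correction) for the p-value.
Step 5: p-value = 0.037202; compare to alpha = 0.1. reject H0.

U_X = 2.5, p = 0.037202, reject H0 at alpha = 0.1.


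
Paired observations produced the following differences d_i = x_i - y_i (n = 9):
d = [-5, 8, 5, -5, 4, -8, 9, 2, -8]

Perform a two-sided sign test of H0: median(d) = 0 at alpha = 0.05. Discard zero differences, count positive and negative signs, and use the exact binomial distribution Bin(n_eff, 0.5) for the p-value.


Step 1: Discard zero differences. Original n = 9; n_eff = number of nonzero differences = 9.
Nonzero differences (with sign): -5, +8, +5, -5, +4, -8, +9, +2, -8
Step 2: Count signs: positive = 5, negative = 4.
Step 3: Under H0: P(positive) = 0.5, so the number of positives S ~ Bin(9, 0.5).
Step 4: Two-sided exact p-value = sum of Bin(9,0.5) probabilities at or below the observed probability = 1.000000.
Step 5: alpha = 0.05. fail to reject H0.

n_eff = 9, pos = 5, neg = 4, p = 1.000000, fail to reject H0.


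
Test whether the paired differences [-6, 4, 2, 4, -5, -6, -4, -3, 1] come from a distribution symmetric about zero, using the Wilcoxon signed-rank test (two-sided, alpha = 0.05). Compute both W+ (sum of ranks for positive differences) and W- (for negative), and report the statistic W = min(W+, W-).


Step 1: Drop any zero differences (none here) and take |d_i|.
|d| = [6, 4, 2, 4, 5, 6, 4, 3, 1]
Step 2: Midrank |d_i| (ties get averaged ranks).
ranks: |6|->8.5, |4|->5, |2|->2, |4|->5, |5|->7, |6|->8.5, |4|->5, |3|->3, |1|->1
Step 3: Attach original signs; sum ranks with positive sign and with negative sign.
W+ = 5 + 2 + 5 + 1 = 13
W- = 8.5 + 7 + 8.5 + 5 + 3 = 32
(Check: W+ + W- = 45 should equal n(n+1)/2 = 45.)
Step 4: Test statistic W = min(W+, W-) = 13.
Step 5: Ties in |d|, so use the tie-corrected normal approximation.
        E[W] = n(n+1)/4 = 9*10/4 = 22.5.
        Tie groups: |d|=4 (t=3), |d|=6 (t=2); sum(t^3 - t) = 30.
        Var[W] = n(n+1)(2n+1)/24 - sum(t^3-t)/48 = 1710/24 - 30/48 = 70.625.
        z = (W - E[W]) / sqrt(Var[W]) = (13 - 22.5) / 8.4039 = -1.1304.
        Two-sided p = 2*Phi(z) = 0.258294.
Step 6: alpha = 0.05. fail to reject H0.

W+ = 13, W- = 32, W = min = 13, p = 0.258294, fail to reject H0.


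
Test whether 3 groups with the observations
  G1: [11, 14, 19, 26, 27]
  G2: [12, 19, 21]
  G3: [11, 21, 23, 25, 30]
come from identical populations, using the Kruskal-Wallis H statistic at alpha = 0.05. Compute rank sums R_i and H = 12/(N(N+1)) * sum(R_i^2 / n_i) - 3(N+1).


Step 1: Combine all N = 13 observations and assign midranks.
sorted (value, group, rank): (11,G1,1.5), (11,G3,1.5), (12,G2,3), (14,G1,4), (19,G1,5.5), (19,G2,5.5), (21,G2,7.5), (21,G3,7.5), (23,G3,9), (25,G3,10), (26,G1,11), (27,G1,12), (30,G3,13)
Step 2: Sum ranks within each group.
R_1 = 34 (n_1 = 5)
R_2 = 16 (n_2 = 3)
R_3 = 41 (n_3 = 5)
Step 3: H = 12/(N(N+1)) * sum(R_i^2/n_i) - 3(N+1)
     = 12/(13*14) * (34^2/5 + 16^2/3 + 41^2/5) - 3*14
     = 0.065934 * 652.733 - 42
     = 1.037363.
Step 4: Ties present; correction factor C = 1 - 18/(13^3 - 13) = 0.991758. Corrected H = 1.037363 / 0.991758 = 1.045983.
Step 5: Under H0, H ~ chi^2(2); p-value = 0.592745.
Step 6: alpha = 0.05. fail to reject H0.

H = 1.0460, df = 2, p = 0.592745, fail to reject H0.


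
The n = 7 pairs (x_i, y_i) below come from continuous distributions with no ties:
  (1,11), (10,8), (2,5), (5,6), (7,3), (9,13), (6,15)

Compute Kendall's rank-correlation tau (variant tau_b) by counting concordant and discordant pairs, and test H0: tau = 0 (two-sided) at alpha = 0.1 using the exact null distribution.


Step 1: Enumerate the 21 unordered pairs (i,j) with i<j and classify each by sign(x_j-x_i) * sign(y_j-y_i).
  (1,2):dx=+9,dy=-3->D; (1,3):dx=+1,dy=-6->D; (1,4):dx=+4,dy=-5->D; (1,5):dx=+6,dy=-8->D
  (1,6):dx=+8,dy=+2->C; (1,7):dx=+5,dy=+4->C; (2,3):dx=-8,dy=-3->C; (2,4):dx=-5,dy=-2->C
  (2,5):dx=-3,dy=-5->C; (2,6):dx=-1,dy=+5->D; (2,7):dx=-4,dy=+7->D; (3,4):dx=+3,dy=+1->C
  (3,5):dx=+5,dy=-2->D; (3,6):dx=+7,dy=+8->C; (3,7):dx=+4,dy=+10->C; (4,5):dx=+2,dy=-3->D
  (4,6):dx=+4,dy=+7->C; (4,7):dx=+1,dy=+9->C; (5,6):dx=+2,dy=+10->C; (5,7):dx=-1,dy=+12->D
  (6,7):dx=-3,dy=+2->D
Step 2: C = 11, D = 10, total pairs = 21.
Step 3: tau = (C - D)/(n(n-1)/2) = (11 - 10)/21 = 0.047619.
Step 4: Exact two-sided p-value (enumerate n! = 5040 permutations of y under H0): p = 1.000000.
Step 5: alpha = 0.1. fail to reject H0.

tau_b = 0.0476 (C=11, D=10), p = 1.000000, fail to reject H0.


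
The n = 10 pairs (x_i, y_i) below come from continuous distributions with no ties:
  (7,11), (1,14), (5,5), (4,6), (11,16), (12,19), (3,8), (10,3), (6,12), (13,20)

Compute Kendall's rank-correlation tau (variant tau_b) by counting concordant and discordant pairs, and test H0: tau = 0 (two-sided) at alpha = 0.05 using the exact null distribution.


Step 1: Enumerate the 45 unordered pairs (i,j) with i<j and classify each by sign(x_j-x_i) * sign(y_j-y_i).
  (1,2):dx=-6,dy=+3->D; (1,3):dx=-2,dy=-6->C; (1,4):dx=-3,dy=-5->C; (1,5):dx=+4,dy=+5->C
  (1,6):dx=+5,dy=+8->C; (1,7):dx=-4,dy=-3->C; (1,8):dx=+3,dy=-8->D; (1,9):dx=-1,dy=+1->D
  (1,10):dx=+6,dy=+9->C; (2,3):dx=+4,dy=-9->D; (2,4):dx=+3,dy=-8->D; (2,5):dx=+10,dy=+2->C
  (2,6):dx=+11,dy=+5->C; (2,7):dx=+2,dy=-6->D; (2,8):dx=+9,dy=-11->D; (2,9):dx=+5,dy=-2->D
  (2,10):dx=+12,dy=+6->C; (3,4):dx=-1,dy=+1->D; (3,5):dx=+6,dy=+11->C; (3,6):dx=+7,dy=+14->C
  (3,7):dx=-2,dy=+3->D; (3,8):dx=+5,dy=-2->D; (3,9):dx=+1,dy=+7->C; (3,10):dx=+8,dy=+15->C
  (4,5):dx=+7,dy=+10->C; (4,6):dx=+8,dy=+13->C; (4,7):dx=-1,dy=+2->D; (4,8):dx=+6,dy=-3->D
  (4,9):dx=+2,dy=+6->C; (4,10):dx=+9,dy=+14->C; (5,6):dx=+1,dy=+3->C; (5,7):dx=-8,dy=-8->C
  (5,8):dx=-1,dy=-13->C; (5,9):dx=-5,dy=-4->C; (5,10):dx=+2,dy=+4->C; (6,7):dx=-9,dy=-11->C
  (6,8):dx=-2,dy=-16->C; (6,9):dx=-6,dy=-7->C; (6,10):dx=+1,dy=+1->C; (7,8):dx=+7,dy=-5->D
  (7,9):dx=+3,dy=+4->C; (7,10):dx=+10,dy=+12->C; (8,9):dx=-4,dy=+9->D; (8,10):dx=+3,dy=+17->C
  (9,10):dx=+7,dy=+8->C
Step 2: C = 30, D = 15, total pairs = 45.
Step 3: tau = (C - D)/(n(n-1)/2) = (30 - 15)/45 = 0.333333.
Step 4: Exact two-sided p-value (enumerate n! = 3628800 permutations of y under H0): p = 0.216373.
Step 5: alpha = 0.05. fail to reject H0.

tau_b = 0.3333 (C=30, D=15), p = 0.216373, fail to reject H0.


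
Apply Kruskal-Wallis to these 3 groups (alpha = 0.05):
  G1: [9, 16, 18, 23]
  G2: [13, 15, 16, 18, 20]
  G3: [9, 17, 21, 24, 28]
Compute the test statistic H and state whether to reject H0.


Step 1: Combine all N = 14 observations and assign midranks.
sorted (value, group, rank): (9,G1,1.5), (9,G3,1.5), (13,G2,3), (15,G2,4), (16,G1,5.5), (16,G2,5.5), (17,G3,7), (18,G1,8.5), (18,G2,8.5), (20,G2,10), (21,G3,11), (23,G1,12), (24,G3,13), (28,G3,14)
Step 2: Sum ranks within each group.
R_1 = 27.5 (n_1 = 4)
R_2 = 31 (n_2 = 5)
R_3 = 46.5 (n_3 = 5)
Step 3: H = 12/(N(N+1)) * sum(R_i^2/n_i) - 3(N+1)
     = 12/(14*15) * (27.5^2/4 + 31^2/5 + 46.5^2/5) - 3*15
     = 0.057143 * 813.712 - 45
     = 1.497857.
Step 4: Ties present; correction factor C = 1 - 18/(14^3 - 14) = 0.993407. Corrected H = 1.497857 / 0.993407 = 1.507799.
Step 5: Under H0, H ~ chi^2(2); p-value = 0.470528.
Step 6: alpha = 0.05. fail to reject H0.

H = 1.5078, df = 2, p = 0.470528, fail to reject H0.


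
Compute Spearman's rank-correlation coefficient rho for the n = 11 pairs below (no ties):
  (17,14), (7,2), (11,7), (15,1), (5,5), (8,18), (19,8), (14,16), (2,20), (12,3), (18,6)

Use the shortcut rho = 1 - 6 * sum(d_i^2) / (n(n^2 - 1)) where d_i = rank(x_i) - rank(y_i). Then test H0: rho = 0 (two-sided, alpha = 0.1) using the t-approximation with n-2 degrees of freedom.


Step 1: Rank x and y separately (midranks; no ties here).
rank(x): 17->9, 7->3, 11->5, 15->8, 5->2, 8->4, 19->11, 14->7, 2->1, 12->6, 18->10
rank(y): 14->8, 2->2, 7->6, 1->1, 5->4, 18->10, 8->7, 16->9, 20->11, 3->3, 6->5
Step 2: d_i = R_x(i) - R_y(i); compute d_i^2.
  (9-8)^2=1, (3-2)^2=1, (5-6)^2=1, (8-1)^2=49, (2-4)^2=4, (4-10)^2=36, (11-7)^2=16, (7-9)^2=4, (1-11)^2=100, (6-3)^2=9, (10-5)^2=25
sum(d^2) = 246.
Step 3: rho = 1 - 6*246 / (11*(11^2 - 1)) = 1 - 1476/1320 = -0.118182.
Step 4: Under H0, t = rho * sqrt((n-2)/(1-rho^2)) = -0.3570 ~ t(9).
Step 5: Two-sided p-value from the t-distribution with 9 df = 0.729285.
Step 6: alpha = 0.1. fail to reject H0.

rho = -0.1182, p = 0.729285, fail to reject H0 at alpha = 0.1.


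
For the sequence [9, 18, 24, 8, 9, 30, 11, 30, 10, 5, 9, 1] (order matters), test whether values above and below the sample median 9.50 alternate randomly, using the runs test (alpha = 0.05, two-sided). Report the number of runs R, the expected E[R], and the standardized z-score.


Step 1: Compute median = 9.50; label A = above, B = below.
Labels in order: BAABBAAAABBB  (n_A = 6, n_B = 6)
Step 2: Count runs R = 5.
Step 3: Under H0 (random ordering), E[R] = 2*n_A*n_B/(n_A+n_B) + 1 = 2*6*6/12 + 1 = 7.0000.
        Var[R] = 2*n_A*n_B*(2*n_A*n_B - n_A - n_B) / ((n_A+n_B)^2 * (n_A+n_B-1)) = 4320/1584 = 2.7273.
        SD[R] = 1.6514.
Step 4: Continuity-corrected z = (R + 0.5 - E[R]) / SD[R] = (5 + 0.5 - 7.0000) / 1.6514 = -0.9083.
Step 5: Two-sided p-value via normal approximation = 2*(1 - Phi(|z|)) = 0.363722.
Step 6: alpha = 0.05. fail to reject H0.

R = 5, z = -0.9083, p = 0.363722, fail to reject H0.


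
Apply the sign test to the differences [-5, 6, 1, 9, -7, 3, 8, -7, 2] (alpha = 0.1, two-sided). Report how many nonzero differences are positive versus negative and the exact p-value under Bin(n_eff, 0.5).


Step 1: Discard zero differences. Original n = 9; n_eff = number of nonzero differences = 9.
Nonzero differences (with sign): -5, +6, +1, +9, -7, +3, +8, -7, +2
Step 2: Count signs: positive = 6, negative = 3.
Step 3: Under H0: P(positive) = 0.5, so the number of positives S ~ Bin(9, 0.5).
Step 4: Two-sided exact p-value = sum of Bin(9,0.5) probabilities at or below the observed probability = 0.507812.
Step 5: alpha = 0.1. fail to reject H0.

n_eff = 9, pos = 6, neg = 3, p = 0.507812, fail to reject H0.


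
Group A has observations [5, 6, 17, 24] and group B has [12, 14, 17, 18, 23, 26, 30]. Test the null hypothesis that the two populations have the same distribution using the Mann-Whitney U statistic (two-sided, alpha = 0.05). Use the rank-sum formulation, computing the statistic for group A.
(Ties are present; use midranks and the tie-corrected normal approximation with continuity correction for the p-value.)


Step 1: Combine and sort all 11 observations; assign midranks.
sorted (value, group): (5,X), (6,X), (12,Y), (14,Y), (17,X), (17,Y), (18,Y), (23,Y), (24,X), (26,Y), (30,Y)
ranks: 5->1, 6->2, 12->3, 14->4, 17->5.5, 17->5.5, 18->7, 23->8, 24->9, 26->10, 30->11
Step 2: Rank sum for X: R1 = 1 + 2 + 5.5 + 9 = 17.5.
Step 3: U_X = R1 - n1(n1+1)/2 = 17.5 - 4*5/2 = 17.5 - 10 = 7.5.
       U_Y = n1*n2 - U_X = 28 - 7.5 = 20.5.
Step 4: Ties are present, so use the tie-corrected normal approximation (with continuity correction) for the p-value.
Step 5: p-value = 0.255756; compare to alpha = 0.05. fail to reject H0.

U_X = 7.5, p = 0.255756, fail to reject H0 at alpha = 0.05.
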